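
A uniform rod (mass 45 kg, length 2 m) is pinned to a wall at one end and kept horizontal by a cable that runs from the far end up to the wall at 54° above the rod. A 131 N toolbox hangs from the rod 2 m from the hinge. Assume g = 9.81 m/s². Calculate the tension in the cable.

Take torques about the hinge: T sin 54° · 2 = 45×9.81×1 + 131×2 = 703.45 N·m.
So T = 703.45 / (0.8090 × 2) = 434.76 N.

T ≈ 435 N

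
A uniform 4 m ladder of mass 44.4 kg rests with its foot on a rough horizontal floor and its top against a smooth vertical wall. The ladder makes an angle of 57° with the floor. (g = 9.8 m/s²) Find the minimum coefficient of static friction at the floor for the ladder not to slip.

ΣF_y = 0: N_floor = 44.4×9.8 = 435.12 N.
Torques about the foot: N_wall · 4 sin 57° = 44.4×9.8×2 cos 57° → N_wall = 141.29 N.
ΣF_x = 0: f_floor = N_wall = 141.29 N.
μ_min = f_floor / N_floor = 141.29 / 435.12 = 0.3247.

μ_min ≈ 0.325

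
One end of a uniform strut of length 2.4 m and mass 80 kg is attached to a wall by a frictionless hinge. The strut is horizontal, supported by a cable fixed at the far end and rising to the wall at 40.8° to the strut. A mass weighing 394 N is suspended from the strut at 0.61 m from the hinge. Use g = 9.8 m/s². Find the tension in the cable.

T ≈ 753 N

Take torques about the hinge: T sin 40.8° · 2.4 = 80×9.8×1.2 + 394×0.61 = 1181.1 N·m.
So T = 1181.1 / (0.6534 × 2.4) = 753.18 N.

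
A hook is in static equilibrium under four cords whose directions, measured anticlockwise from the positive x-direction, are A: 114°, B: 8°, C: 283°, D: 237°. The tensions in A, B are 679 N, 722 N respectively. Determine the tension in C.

T_C ≈ 34.1 N

Resolve: ΣF_x = 679 cos 114° + 722 cos 8° + T_C cos 283° + T_D cos 237° = 0.
        ΣF_y = 679 sin 114° + 722 sin 8° + T_C sin 283° + T_D sin 237° = 0.
The known terms sum to (438.8, 720.8) N, so 0.2250 T_C − 0.5446 T_D = -438.8 and -0.9744 T_C − 0.8387 T_D = -720.8.
Solving simultaneously: T_C = 34.14 N, T_D = 819.8 N.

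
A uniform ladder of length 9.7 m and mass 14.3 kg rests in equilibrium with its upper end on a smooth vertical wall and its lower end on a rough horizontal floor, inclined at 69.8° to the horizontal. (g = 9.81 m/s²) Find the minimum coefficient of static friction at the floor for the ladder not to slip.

μ_min ≈ 0.184

ΣF_y = 0: N_floor = 14.3×9.81 = 140.28 N.
Torques about the foot: N_wall · 9.7 sin 69.8° = 14.3×9.81×4.85 cos 69.8° → N_wall = 25.807 N.
ΣF_x = 0: f_floor = N_wall = 25.807 N.
μ_min = f_floor / N_floor = 25.807 / 140.28 = 0.184.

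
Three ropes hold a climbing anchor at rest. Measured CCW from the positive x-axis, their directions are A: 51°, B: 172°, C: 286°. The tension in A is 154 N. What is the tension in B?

Resolve: ΣF_x = 154 cos 51° + T_B cos 172° + T_C cos 286° = 0.
        ΣF_y = 154 sin 51° + T_B sin 172° + T_C sin 286° = 0.
The known terms sum to (96.92, 119.7) N, so -0.9903 T_B + 0.2756 T_C = -96.92 and 0.1392 T_B − 0.9613 T_C = -119.7.
Solving simultaneously: T_B = 138.1 N, T_C = 144.5 N.

T_B ≈ 138 N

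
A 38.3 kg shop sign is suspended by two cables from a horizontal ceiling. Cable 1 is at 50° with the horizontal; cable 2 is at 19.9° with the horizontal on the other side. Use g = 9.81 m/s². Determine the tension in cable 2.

T_2 ≈ 257 N

Weight W = 38.3 × 9.81 = 375.7 N acts straight down.
Horizontal: T_1 cos 50° = T_2 cos 19.9°  →  T_1 = 1.463 T_2.
Vertical: T_1 sin 50° + T_2 sin 19.9° = 375.7.
Substituting the horizontal relation into the vertical equation gives 1.461 T_2 = 375.7, so T_2 = 257.2 N.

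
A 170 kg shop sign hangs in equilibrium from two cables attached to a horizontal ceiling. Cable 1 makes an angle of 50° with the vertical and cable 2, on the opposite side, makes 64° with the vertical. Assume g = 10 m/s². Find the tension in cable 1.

Angles from the horizontal: cable 1 is 90° − 50° = 40°, cable 2 is 90° − 64° = 26°.
Weight W = 170 × 10 = 1700 N acts straight down.
Horizontal: T_1 cos 40° = T_2 cos 26°  →  T_2 = 0.8523 T_1.
Vertical: T_1 sin 40° + T_2 sin 26° = 1700.
Substituting the horizontal relation into the vertical equation gives 1.016 T_1 = 1700, so T_1 = 1673 N.

T_1 ≈ 1670 N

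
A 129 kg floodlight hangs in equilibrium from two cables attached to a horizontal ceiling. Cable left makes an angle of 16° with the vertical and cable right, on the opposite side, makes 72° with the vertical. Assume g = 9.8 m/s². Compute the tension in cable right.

Angles from the horizontal: cable left is 90° − 16° = 74°, cable right is 90° − 72° = 18°.
Weight W = 129 × 9.8 = 1264 N acts straight down.
Horizontal: T_left cos 74° = T_right cos 18°  →  T_left = 3.45 T_right.
Vertical: T_left sin 74° + T_right sin 18° = 1264.
Substituting the horizontal relation into the vertical equation gives 3.626 T_right = 1264, so T_right = 348.7 N.

T_right ≈ 349 N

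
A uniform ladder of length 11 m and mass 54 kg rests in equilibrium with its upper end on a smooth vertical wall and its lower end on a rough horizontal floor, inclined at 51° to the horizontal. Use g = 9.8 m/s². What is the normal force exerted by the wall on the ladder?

Torques about the foot: N_wall · 11 sin 51° = 54×9.8×5.5 cos 51° → N_wall = 214.27 N.

N_wall ≈ 214 N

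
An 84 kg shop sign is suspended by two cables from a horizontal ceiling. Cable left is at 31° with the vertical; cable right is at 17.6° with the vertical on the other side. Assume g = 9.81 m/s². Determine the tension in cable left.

Angles from the horizontal: cable left is 90° − 31° = 59°, cable right is 90° − 17.6° = 72.4°.
Weight W = 84 × 9.81 = 824 N acts straight down.
Horizontal: T_left cos 59° = T_right cos 72.4°  →  T_right = 1.703 T_left.
Vertical: T_left sin 59° + T_right sin 72.4° = 824.
Substituting the horizontal relation into the vertical equation gives 2.481 T_left = 824, so T_left = 332.2 N.

T_left ≈ 332 N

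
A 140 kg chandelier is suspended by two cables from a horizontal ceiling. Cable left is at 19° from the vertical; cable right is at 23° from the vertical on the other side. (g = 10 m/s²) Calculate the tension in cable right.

Angles from the horizontal: cable left is 90° − 19° = 71°, cable right is 90° − 23° = 67°.
Weight W = 140 × 10 = 1400 N acts straight down.
Horizontal: T_left cos 71° = T_right cos 67°  →  T_left = 1.2 T_right.
Vertical: T_left sin 71° + T_right sin 67° = 1400.
Substituting the horizontal relation into the vertical equation gives 2.055 T_right = 1400, so T_right = 681.2 N.

T_right ≈ 681 N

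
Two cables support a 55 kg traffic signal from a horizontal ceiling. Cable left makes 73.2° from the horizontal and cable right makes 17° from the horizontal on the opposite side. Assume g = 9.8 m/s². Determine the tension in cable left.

Weight W = 55 × 9.8 = 539 N acts straight down.
Horizontal: T_left cos 73.2° = T_right cos 17°  →  T_right = 0.3022 T_left.
Vertical: T_left sin 73.2° + T_right sin 17° = 539.
Substituting the horizontal relation into the vertical equation gives 1.046 T_left = 539, so T_left = 515.5 N.

T_left ≈ 515 N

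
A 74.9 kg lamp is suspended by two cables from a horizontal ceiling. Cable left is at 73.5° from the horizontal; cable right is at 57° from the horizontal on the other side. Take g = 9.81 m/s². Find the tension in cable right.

T_right ≈ 274 N

Weight W = 74.9 × 9.81 = 734.8 N acts straight down.
Horizontal: T_left cos 73.5° = T_right cos 57°  →  T_left = 1.918 T_right.
Vertical: T_left sin 73.5° + T_right sin 57° = 734.8.
Substituting the horizontal relation into the vertical equation gives 2.677 T_right = 734.8, so T_right = 274.4 N.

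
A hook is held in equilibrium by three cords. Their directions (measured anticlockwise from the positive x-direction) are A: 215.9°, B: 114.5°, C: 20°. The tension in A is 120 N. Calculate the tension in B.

T_B ≈ 33 N

Resolve: ΣF_x = 120 cos 215.9° + T_B cos 114.5° + T_C cos 20° = 0.
        ΣF_y = 120 sin 215.9° + T_B sin 114.5° + T_C sin 20° = 0.
The known terms sum to (-97.2, -70.36) N, so -0.4147 T_B + 0.9397 T_C = 97.2 and 0.9100 T_B + 0.3420 T_C = 70.36.
Solving simultaneously: T_B = 32.98 N, T_C = 118 N.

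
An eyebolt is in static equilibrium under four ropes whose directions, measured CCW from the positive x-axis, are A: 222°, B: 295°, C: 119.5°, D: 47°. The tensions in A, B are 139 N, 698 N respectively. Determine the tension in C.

T_C ≈ 666 N

Resolve: ΣF_x = 139 cos 222° + 698 cos 295° + T_C cos 119.5° + T_D cos 47° = 0.
        ΣF_y = 139 sin 222° + 698 sin 295° + T_C sin 119.5° + T_D sin 47° = 0.
The known terms sum to (191.7, -725.6) N, so -0.4924 T_C + 0.6820 T_D = -191.7 and 0.8704 T_C + 0.7314 T_D = 725.6.
Solving simultaneously: T_C = 665.9 N, T_D = 199.7 N.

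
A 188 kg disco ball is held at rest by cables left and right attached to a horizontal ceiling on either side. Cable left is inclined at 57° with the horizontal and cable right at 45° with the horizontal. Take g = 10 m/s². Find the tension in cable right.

Weight W = 188 × 10 = 1880 N acts straight down.
Horizontal: T_left cos 57° = T_right cos 45°  →  T_left = 1.298 T_right.
Vertical: T_left sin 57° + T_right sin 45° = 1880.
Substituting the horizontal relation into the vertical equation gives 1.796 T_right = 1880, so T_right = 1047 N.

T_right ≈ 1050 N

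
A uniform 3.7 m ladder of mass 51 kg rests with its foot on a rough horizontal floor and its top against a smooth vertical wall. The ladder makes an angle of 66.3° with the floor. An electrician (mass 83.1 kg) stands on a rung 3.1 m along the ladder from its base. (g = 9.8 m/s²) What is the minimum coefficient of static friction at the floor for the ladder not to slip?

μ_min ≈ 0.311

ΣF_y = 0: N_floor = 51×9.8 + 83.1×9.8 = 1314.2 N.
Torques about the foot: N_wall · 3.7 sin 66.3° = 51×9.8×1.85 cos 66.3° + 83.1×9.8×3.1 cos 66.3° → N_wall = 409.22 N.
ΣF_x = 0: f_floor = N_wall = 409.22 N.
μ_min = f_floor / N_floor = 409.22 / 1314.2 = 0.3114.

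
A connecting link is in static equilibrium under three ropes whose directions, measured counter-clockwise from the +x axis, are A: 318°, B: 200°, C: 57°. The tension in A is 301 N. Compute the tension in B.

Resolve: ΣF_x = 301 cos 318° + T_B cos 200° + T_C cos 57° = 0.
        ΣF_y = 301 sin 318° + T_B sin 200° + T_C sin 57° = 0.
The known terms sum to (223.7, -201.4) N, so -0.9397 T_B + 0.5446 T_C = -223.7 and -0.3420 T_B + 0.8387 T_C = 201.4.
Solving simultaneously: T_B = 494 N, T_C = 441.6 N.

T_B ≈ 494 N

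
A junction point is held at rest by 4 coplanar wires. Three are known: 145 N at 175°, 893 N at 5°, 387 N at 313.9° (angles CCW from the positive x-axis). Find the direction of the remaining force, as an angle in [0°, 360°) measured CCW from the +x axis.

Sum the known components: ΣF_x = 1014 N, ΣF_y = -188.4 N.
For equilibrium the remaining force must supply (−ΣF_x, −ΣF_y) = (-1014, 188.4) N.
Magnitude = √((-1014)² + (188.4)²) = 1031 N; direction = atan2(188.4, -1014) = 169.5°.

θ ≈ 169°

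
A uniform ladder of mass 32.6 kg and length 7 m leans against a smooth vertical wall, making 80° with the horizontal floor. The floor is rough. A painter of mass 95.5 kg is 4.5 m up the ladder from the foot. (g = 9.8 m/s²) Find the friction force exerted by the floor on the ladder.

Torques about the foot: N_wall · 7 sin 80° = 32.6×9.8×3.5 cos 80° + 95.5×9.8×4.5 cos 80° → N_wall = 134.25 N.
ΣF_x = 0: f_floor = N_wall = 134.25 N.

f ≈ 134 N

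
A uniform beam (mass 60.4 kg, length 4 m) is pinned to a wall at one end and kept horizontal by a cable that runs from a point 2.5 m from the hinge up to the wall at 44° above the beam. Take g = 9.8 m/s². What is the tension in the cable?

T ≈ 682 N

Take torques about the hinge: T sin 44° · 2.5 = 60.4×9.8×2 = 1183.8 N·m.
So T = 1183.8 / (0.6947 × 2.5) = 681.68 N.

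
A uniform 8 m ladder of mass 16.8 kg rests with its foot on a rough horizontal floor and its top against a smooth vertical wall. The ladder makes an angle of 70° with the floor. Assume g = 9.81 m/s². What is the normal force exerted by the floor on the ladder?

N_floor ≈ 165 N

ΣF_y = 0: N_floor = 16.8×9.81 = 164.81 N.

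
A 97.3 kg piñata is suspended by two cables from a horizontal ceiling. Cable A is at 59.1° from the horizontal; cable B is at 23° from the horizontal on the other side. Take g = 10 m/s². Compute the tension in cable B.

T_B ≈ 504 N

Weight W = 97.3 × 10 = 973 N acts straight down.
Horizontal: T_A cos 59.1° = T_B cos 23°  →  T_A = 1.792 T_B.
Vertical: T_A sin 59.1° + T_B sin 23° = 973.
Substituting the horizontal relation into the vertical equation gives 1.929 T_B = 973, so T_B = 504.5 N.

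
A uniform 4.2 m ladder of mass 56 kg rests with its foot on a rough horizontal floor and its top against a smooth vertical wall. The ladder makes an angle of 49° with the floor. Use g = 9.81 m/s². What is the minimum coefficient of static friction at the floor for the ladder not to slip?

μ_min ≈ 0.435

ΣF_y = 0: N_floor = 56×9.81 = 549.36 N.
Torques about the foot: N_wall · 4.2 sin 49° = 56×9.81×2.1 cos 49° → N_wall = 238.78 N.
ΣF_x = 0: f_floor = N_wall = 238.78 N.
μ_min = f_floor / N_floor = 238.78 / 549.36 = 0.4346.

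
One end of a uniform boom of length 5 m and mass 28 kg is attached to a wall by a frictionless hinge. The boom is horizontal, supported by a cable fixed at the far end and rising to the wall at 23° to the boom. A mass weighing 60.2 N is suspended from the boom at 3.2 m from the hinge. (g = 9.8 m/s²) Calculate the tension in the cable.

Take torques about the hinge: T sin 23° · 5 = 28×9.8×2.5 + 60.2×3.2 = 878.64 N·m.
So T = 878.64 / (0.3907 × 5) = 449.74 N.

T ≈ 450 N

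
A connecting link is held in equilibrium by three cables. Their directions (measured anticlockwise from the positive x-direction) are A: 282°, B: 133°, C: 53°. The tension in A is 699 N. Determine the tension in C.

T_C ≈ 366 N

Resolve: ΣF_x = 699 cos 282° + T_B cos 133° + T_C cos 53° = 0.
        ΣF_y = 699 sin 282° + T_B sin 133° + T_C sin 53° = 0.
The known terms sum to (145.3, -683.7) N, so -0.6820 T_B + 0.6018 T_C = -145.3 and 0.7314 T_B + 0.7986 T_C = 683.7.
Solving simultaneously: T_B = 535.7 N, T_C = 365.6 N.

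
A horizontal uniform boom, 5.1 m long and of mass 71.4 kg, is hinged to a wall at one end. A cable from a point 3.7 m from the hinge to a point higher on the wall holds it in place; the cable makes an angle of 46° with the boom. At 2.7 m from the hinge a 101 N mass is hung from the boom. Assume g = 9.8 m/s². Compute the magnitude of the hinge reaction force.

|H| ≈ 590 N

Take torques about the hinge: T sin 46° · 3.7 = 71.4×9.8×2.55 + 101×2.7 = 2057 N·m.
So T = 2057 / (0.7193 × 3.7) = 772.85 N.
ΣF_x = 0: H_x = T cos 46° = 536.87 N.
ΣF_y = 0: H_y = (71.4×9.8 + 101) − T sin 46° = 800.72 − 555.94 = 244.78 N.
|H| = √(H_x² + H_y²) = √((536.87)² + (244.78)²) = 590.04 N.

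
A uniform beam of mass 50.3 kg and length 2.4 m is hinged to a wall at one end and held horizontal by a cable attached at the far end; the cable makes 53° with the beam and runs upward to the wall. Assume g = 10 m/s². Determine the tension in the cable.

T ≈ 315 N

Take torques about the hinge: T sin 53° · 2.4 = 50.3×10×1.2 = 603.6 N·m.
So T = 603.6 / (0.7986 × 2.4) = 314.91 N.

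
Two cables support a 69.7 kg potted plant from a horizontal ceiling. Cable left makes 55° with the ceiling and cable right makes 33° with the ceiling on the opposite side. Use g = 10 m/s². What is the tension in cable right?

Weight W = 69.7 × 10 = 697 N acts straight down.
Horizontal: T_left cos 55° = T_right cos 33°  →  T_left = 1.462 T_right.
Vertical: T_left sin 55° + T_right sin 33° = 697.
Substituting the horizontal relation into the vertical equation gives 1.742 T_right = 697, so T_right = 400 N.

T_right ≈ 400 N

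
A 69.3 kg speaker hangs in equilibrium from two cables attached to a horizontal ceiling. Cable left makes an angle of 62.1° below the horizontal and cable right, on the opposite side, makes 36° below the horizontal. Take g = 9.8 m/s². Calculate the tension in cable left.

T_left ≈ 555 N

Weight W = 69.3 × 9.8 = 679.1 N acts straight down.
Horizontal: T_left cos 62.1° = T_right cos 36°  →  T_right = 0.5784 T_left.
Vertical: T_left sin 62.1° + T_right sin 36° = 679.1.
Substituting the horizontal relation into the vertical equation gives 1.224 T_left = 679.1, so T_left = 555 N.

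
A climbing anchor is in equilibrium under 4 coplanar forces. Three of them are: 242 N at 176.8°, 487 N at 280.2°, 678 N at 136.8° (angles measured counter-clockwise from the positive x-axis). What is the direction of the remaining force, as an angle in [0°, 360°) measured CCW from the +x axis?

θ ≈ 0.147°

Sum the known components: ΣF_x = -649.6 N, ΣF_y = -1.672 N.
For equilibrium the remaining force must supply (−ΣF_x, −ΣF_y) = (649.6, 1.672) N.
Magnitude = √((649.6)² + (1.672)²) = 649.6 N; direction = atan2(1.672, 649.6) = 0.1°.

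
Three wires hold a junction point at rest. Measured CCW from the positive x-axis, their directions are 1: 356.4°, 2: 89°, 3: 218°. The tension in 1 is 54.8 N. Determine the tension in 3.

Resolve: ΣF_x = 54.8 cos 356.4° + T_2 cos 89° + T_3 cos 218° = 0.
        ΣF_y = 54.8 sin 356.4° + T_2 sin 89° + T_3 sin 218° = 0.
The known terms sum to (54.69, -3.441) N, so 0.0175 T_2 − 0.7880 T_3 = -54.69 and 0.9998 T_2 − 0.6157 T_3 = 3.441.
Solving simultaneously: T_2 = 46.82 N, T_3 = 70.44 N.

T_3 ≈ 70.4 N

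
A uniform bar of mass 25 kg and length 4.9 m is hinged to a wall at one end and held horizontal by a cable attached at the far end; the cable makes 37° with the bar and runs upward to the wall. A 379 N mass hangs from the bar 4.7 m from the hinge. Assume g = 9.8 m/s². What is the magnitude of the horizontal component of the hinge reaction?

Take torques about the hinge: T sin 37° · 4.9 = 25×9.8×2.45 + 379×4.7 = 2381.6 N·m.
So T = 2381.6 / (0.6018 × 4.9) = 807.61 N.
ΣF_x = 0: H_x = T cos 37° = 644.98 N.

H_x ≈ 645 N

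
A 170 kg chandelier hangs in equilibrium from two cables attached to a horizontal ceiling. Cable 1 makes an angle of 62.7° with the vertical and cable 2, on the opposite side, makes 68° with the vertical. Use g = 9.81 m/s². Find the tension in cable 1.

T_1 ≈ 2040 N

Angles from the horizontal: cable 1 is 90° − 62.7° = 27.3°, cable 2 is 90° − 68° = 22°.
Weight W = 170 × 9.81 = 1668 N acts straight down.
Horizontal: T_1 cos 27.3° = T_2 cos 22°  →  T_2 = 0.9584 T_1.
Vertical: T_1 sin 27.3° + T_2 sin 22° = 1668.
Substituting the horizontal relation into the vertical equation gives 0.8177 T_1 = 1668, so T_1 = 2040 N.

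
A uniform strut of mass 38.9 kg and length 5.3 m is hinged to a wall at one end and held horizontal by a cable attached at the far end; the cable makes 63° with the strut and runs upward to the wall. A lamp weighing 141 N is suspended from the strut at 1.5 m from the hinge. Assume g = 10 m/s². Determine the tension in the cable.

Take torques about the hinge: T sin 63° · 5.3 = 38.9×10×2.65 + 141×1.5 = 1242.3 N·m.
So T = 1242.3 / (0.8910 × 5.3) = 263.08 N.

T ≈ 263 N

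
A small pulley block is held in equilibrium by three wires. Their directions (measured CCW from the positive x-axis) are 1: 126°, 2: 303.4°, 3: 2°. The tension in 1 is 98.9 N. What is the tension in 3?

T_3 ≈ 5.26 N

Resolve: ΣF_x = 98.9 cos 126° + T_2 cos 303.4° + T_3 cos 2° = 0.
        ΣF_y = 98.9 sin 126° + T_2 sin 303.4° + T_3 sin 2° = 0.
The known terms sum to (-58.13, 80.01) N, so 0.5505 T_2 + 0.9994 T_3 = 58.13 and -0.8348 T_2 + 0.0349 T_3 = -80.01.
Solving simultaneously: T_2 = 96.06 N, T_3 = 5.256 N.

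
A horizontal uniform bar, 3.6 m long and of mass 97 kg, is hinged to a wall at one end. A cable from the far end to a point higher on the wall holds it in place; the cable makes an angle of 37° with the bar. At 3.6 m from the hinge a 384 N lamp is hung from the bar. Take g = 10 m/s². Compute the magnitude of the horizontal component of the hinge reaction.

H_x ≈ 1150 N

Take torques about the hinge: T sin 37° · 3.6 = 97×10×1.8 + 384×3.6 = 3128.4 N·m.
So T = 3128.4 / (0.6018 × 3.6) = 1444 N.
ΣF_x = 0: H_x = T cos 37° = 1153.2 N.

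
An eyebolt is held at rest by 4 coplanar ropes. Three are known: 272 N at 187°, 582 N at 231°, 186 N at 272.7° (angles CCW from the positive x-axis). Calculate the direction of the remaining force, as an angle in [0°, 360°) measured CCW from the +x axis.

Sum the known components: ΣF_x = -627.5 N, ΣF_y = -671.2 N.
For equilibrium the remaining force must supply (−ΣF_x, −ΣF_y) = (627.5, 671.2) N.
Magnitude = √((627.5)² + (671.2)²) = 918.9 N; direction = atan2(671.2, 627.5) = 46.9°.

θ ≈ 46.9°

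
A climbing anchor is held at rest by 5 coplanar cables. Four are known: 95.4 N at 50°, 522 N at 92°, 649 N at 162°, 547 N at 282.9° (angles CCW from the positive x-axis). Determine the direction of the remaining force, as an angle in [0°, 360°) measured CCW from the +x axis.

θ ≈ 330°

Sum the known components: ΣF_x = -452 N, ΣF_y = 262.1 N.
For equilibrium the remaining force must supply (−ΣF_x, −ΣF_y) = (452, -262.1) N.
Magnitude = √((452)² + (-262.1)²) = 522.5 N; direction = atan2(-262.1, 452) = 329.9°.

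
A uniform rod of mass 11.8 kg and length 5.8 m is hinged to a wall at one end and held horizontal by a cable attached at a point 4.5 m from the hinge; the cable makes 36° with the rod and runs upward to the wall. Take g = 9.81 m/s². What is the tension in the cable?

Take torques about the hinge: T sin 36° · 4.5 = 11.8×9.81×2.9 = 335.7 N·m.
So T = 335.7 / (0.5878 × 4.5) = 126.92 N.

T ≈ 127 N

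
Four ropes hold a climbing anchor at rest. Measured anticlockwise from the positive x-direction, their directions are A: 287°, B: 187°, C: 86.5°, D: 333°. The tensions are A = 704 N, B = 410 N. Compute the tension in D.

Resolve: ΣF_x = 704 cos 287° + 410 cos 187° + T_C cos 86.5° + T_D cos 333° = 0.
        ΣF_y = 704 sin 287° + 410 sin 187° + T_C sin 86.5° + T_D sin 333° = 0.
The known terms sum to (-201.1, -723.2) N, so 0.0610 T_C + 0.8910 T_D = 201.1 and 0.9981 T_C − 0.4540 T_D = 723.2.
Solving simultaneously: T_C = 802.2 N, T_D = 170.8 N.

T_D ≈ 171 N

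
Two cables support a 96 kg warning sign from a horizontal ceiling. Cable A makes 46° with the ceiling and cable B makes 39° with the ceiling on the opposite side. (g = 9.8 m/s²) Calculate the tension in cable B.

T_B ≈ 656 N

Weight W = 96 × 9.8 = 940.8 N acts straight down.
Horizontal: T_A cos 46° = T_B cos 39°  →  T_A = 1.119 T_B.
Vertical: T_A sin 46° + T_B sin 39° = 940.8.
Substituting the horizontal relation into the vertical equation gives 1.434 T_B = 940.8, so T_B = 656 N.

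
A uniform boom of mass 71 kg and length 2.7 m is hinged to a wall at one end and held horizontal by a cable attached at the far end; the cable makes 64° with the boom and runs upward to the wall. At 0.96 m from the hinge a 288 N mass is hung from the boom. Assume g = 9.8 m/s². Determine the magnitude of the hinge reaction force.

|H| ≈ 577 N

Take torques about the hinge: T sin 64° · 2.7 = 71×9.8×1.35 + 288×0.96 = 1215.8 N·m.
So T = 1215.8 / (0.8988 × 2.7) = 501 N.
ΣF_x = 0: H_x = T cos 64° = 219.63 N.
ΣF_y = 0: H_y = (71×9.8 + 288) − T sin 64° = 983.8 − 450.3 = 533.5 N.
|H| = √(H_x² + H_y²) = √((219.63)² + (533.5)²) = 576.94 N.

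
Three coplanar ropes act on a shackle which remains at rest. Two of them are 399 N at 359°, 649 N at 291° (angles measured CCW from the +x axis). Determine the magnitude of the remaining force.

Sum the known components: ΣF_x = 631.5 N, ΣF_y = -612.9 N.
For equilibrium the remaining force must supply (−ΣF_x, −ΣF_y) = (-631.5, 612.9) N.
Magnitude = √((-631.5)² + (612.9)²) = 880 N; direction = atan2(612.9, -631.5) = 135.9°.

F ≈ 880 N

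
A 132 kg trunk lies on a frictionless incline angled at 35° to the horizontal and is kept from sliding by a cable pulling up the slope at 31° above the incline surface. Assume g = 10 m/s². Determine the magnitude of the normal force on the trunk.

N ≈ 626 N

Take axes along and perpendicular to the incline. Weight components: W sin 35° = 757.1 N down-slope, W cos 35° = 1081 N into the surface.
Along incline: T cos 31° = W sin 35° → T = 883.3 N.
Perpendicular: N = W cos 35° − T sin 31° = 626.4 N.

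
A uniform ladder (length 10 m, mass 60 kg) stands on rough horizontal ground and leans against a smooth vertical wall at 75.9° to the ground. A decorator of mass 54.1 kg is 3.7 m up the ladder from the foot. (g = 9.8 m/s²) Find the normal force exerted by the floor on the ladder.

N_floor ≈ 1120 N

ΣF_y = 0: N_floor = 60×9.8 + 54.1×9.8 = 1118.2 N.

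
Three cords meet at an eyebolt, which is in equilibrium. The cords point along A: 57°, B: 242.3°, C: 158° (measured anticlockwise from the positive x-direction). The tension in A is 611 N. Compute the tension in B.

Resolve: ΣF_x = 611 cos 57° + T_B cos 242.3° + T_C cos 158° = 0.
        ΣF_y = 611 sin 57° + T_B sin 242.3° + T_C sin 158° = 0.
The known terms sum to (332.8, 512.4) N, so -0.4648 T_B − 0.9272 T_C = -332.8 and -0.8854 T_B + 0.3746 T_C = -512.4.
Solving simultaneously: T_B = 602.8 N, T_C = 56.72 N.

T_B ≈ 603 N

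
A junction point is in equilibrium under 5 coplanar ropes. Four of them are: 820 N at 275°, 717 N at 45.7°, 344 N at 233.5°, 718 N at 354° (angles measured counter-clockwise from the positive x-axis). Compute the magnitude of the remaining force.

Sum the known components: ΣF_x = 1082 N, ΣF_y = -655.3 N.
For equilibrium the remaining force must supply (−ΣF_x, −ΣF_y) = (-1082, 655.3) N.
Magnitude = √((-1082)² + (655.3)²) = 1265 N; direction = atan2(655.3, -1082) = 148.8°.

F ≈ 1260 N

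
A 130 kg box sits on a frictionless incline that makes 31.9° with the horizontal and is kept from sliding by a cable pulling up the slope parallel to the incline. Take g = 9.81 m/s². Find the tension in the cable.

T ≈ 674 N

Take axes along and perpendicular to the incline. Weight components: W sin 31.9° = 673.9 N down-slope, W cos 31.9° = 1083 N into the surface.
Along incline: T cos 0° = W sin 31.9° → T = 673.9 N.
Perpendicular: N = W cos 31.9° − T sin 0° = 1083 N.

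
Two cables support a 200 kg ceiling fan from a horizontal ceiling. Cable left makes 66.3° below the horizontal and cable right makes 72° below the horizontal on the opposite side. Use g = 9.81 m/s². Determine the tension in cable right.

T_right ≈ 1190 N

Weight W = 200 × 9.81 = 1962 N acts straight down.
Horizontal: T_left cos 66.3° = T_right cos 72°  →  T_left = 0.7688 T_right.
Vertical: T_left sin 66.3° + T_right sin 72° = 1962.
Substituting the horizontal relation into the vertical equation gives 1.655 T_right = 1962, so T_right = 1185 N.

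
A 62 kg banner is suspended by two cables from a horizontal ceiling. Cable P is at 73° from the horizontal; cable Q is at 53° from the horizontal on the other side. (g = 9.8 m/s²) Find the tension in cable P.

Weight W = 62 × 9.8 = 607.6 N acts straight down.
Horizontal: T_P cos 73° = T_Q cos 53°  →  T_Q = 0.4858 T_P.
Vertical: T_P sin 73° + T_Q sin 53° = 607.6.
Substituting the horizontal relation into the vertical equation gives 1.344 T_P = 607.6, so T_P = 452 N.

T_P ≈ 452 N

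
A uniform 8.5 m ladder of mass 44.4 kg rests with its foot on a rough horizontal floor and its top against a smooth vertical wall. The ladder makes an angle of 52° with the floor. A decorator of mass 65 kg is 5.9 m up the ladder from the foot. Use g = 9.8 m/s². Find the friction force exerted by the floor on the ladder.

Torques about the foot: N_wall · 8.5 sin 52° = 44.4×9.8×4.25 cos 52° + 65×9.8×5.9 cos 52° → N_wall = 515.42 N.
ΣF_x = 0: f_floor = N_wall = 515.42 N.

f ≈ 515 N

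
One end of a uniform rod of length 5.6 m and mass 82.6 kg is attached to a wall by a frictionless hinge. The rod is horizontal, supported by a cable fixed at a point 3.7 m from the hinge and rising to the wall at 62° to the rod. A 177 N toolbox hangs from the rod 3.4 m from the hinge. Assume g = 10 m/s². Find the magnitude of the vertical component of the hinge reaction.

|H_y| ≈ 215 N

Take torques about the hinge: T sin 62° · 3.7 = 82.6×10×2.8 + 177×3.4 = 2914.6 N·m.
So T = 2914.6 / (0.8829 × 3.7) = 892.16 N.
ΣF_y = 0: H_y = (82.6×10 + 177) − T sin 62° = 1003 − 787.73 = 215.27 N.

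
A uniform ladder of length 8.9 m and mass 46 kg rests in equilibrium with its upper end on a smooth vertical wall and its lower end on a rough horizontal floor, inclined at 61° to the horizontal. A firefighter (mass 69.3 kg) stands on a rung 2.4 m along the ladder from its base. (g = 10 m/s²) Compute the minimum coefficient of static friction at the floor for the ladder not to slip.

ΣF_y = 0: N_floor = 46×10 + 69.3×10 = 1153 N.
Torques about the foot: N_wall · 8.9 sin 61° = 46×10×4.45 cos 61° + 69.3×10×2.4 cos 61° → N_wall = 231.08 N.
ΣF_x = 0: f_floor = N_wall = 231.08 N.
μ_min = f_floor / N_floor = 231.08 / 1153 = 0.2004.

μ_min ≈ 0.200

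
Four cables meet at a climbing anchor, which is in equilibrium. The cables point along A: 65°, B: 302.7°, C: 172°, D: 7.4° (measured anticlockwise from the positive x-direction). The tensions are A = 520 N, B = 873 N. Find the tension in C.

T_C ≈ 1320 N

Resolve: ΣF_x = 520 cos 65° + 873 cos 302.7° + T_C cos 172° + T_D cos 7.4° = 0.
        ΣF_y = 520 sin 65° + 873 sin 302.7° + T_C sin 172° + T_D sin 7.4° = 0.
The known terms sum to (691.4, -263.4) N, so -0.9903 T_C + 0.9917 T_D = -691.4 and 0.1392 T_C + 0.1288 T_D = 263.4.
Solving simultaneously: T_C = 1319 N, T_D = 619.7 N.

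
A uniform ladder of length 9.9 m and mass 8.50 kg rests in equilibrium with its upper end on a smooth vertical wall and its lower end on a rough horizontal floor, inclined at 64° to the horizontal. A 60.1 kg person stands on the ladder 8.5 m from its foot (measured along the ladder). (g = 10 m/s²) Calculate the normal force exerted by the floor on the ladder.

N_floor ≈ 686 N

ΣF_y = 0: N_floor = 8.50×10 + 60.1×10 = 686 N.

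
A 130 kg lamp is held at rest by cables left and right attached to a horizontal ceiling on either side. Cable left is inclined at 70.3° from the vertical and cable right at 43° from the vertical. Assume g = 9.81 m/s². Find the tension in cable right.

T_right ≈ 1310 N

Angles from the horizontal: cable left is 90° − 70.3° = 19.7°, cable right is 90° − 43° = 47°.
Weight W = 130 × 9.81 = 1275 N acts straight down.
Horizontal: T_left cos 19.7° = T_right cos 47°  →  T_left = 0.7244 T_right.
Vertical: T_left sin 19.7° + T_right sin 47° = 1275.
Substituting the horizontal relation into the vertical equation gives 0.9755 T_right = 1275, so T_right = 1307 N.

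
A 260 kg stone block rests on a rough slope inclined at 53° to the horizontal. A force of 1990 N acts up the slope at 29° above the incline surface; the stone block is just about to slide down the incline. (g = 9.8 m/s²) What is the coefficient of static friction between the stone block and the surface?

μ ≈ 0.518

On the verge of sliding down the incline, friction is at its maximum μN and acts up the slope.
Perpendicular to incline: N = W cos 53° − P sin 29° = 1533 − 964.8 = 568.7 N.
Along incline: P cos 29° + μN = W sin 53° → μ = (W sin 53° − P cos 29°) / N = 0.5178.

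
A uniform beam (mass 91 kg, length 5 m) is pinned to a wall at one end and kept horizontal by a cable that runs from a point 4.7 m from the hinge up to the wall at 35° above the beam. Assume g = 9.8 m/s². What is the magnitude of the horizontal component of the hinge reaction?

H_x ≈ 677 N

Take torques about the hinge: T sin 35° · 4.7 = 91×9.8×2.5 = 2229.5 N·m.
So T = 2229.5 / (0.5736 × 4.7) = 827.02 N.
ΣF_x = 0: H_x = T cos 35° = 677.46 N.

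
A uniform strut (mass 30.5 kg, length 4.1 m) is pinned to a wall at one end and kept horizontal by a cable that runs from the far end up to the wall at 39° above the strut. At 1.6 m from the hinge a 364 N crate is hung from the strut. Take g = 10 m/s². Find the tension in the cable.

T ≈ 468 N

Take torques about the hinge: T sin 39° · 4.1 = 30.5×10×2.05 + 364×1.6 = 1207.7 N·m.
So T = 1207.7 / (0.6293 × 4.1) = 468.04 N.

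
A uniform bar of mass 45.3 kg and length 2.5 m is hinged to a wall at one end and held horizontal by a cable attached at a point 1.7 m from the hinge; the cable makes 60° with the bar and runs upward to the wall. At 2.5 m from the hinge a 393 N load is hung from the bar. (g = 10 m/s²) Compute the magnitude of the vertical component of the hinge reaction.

Take torques about the hinge: T sin 60° · 1.7 = 45.3×10×1.25 + 393×2.5 = 1548.8 N·m.
So T = 1548.8 / (0.8660 × 1.7) = 1052 N.
ΣF_y = 0: H_y = (45.3×10 + 393) − T sin 60° = 846 − 911.03 = -65.029 N.

|H_y| ≈ 65 N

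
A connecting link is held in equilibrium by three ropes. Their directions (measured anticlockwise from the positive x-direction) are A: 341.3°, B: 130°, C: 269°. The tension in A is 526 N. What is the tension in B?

Resolve: ΣF_x = 526 cos 341.3° + T_B cos 130° + T_C cos 269° = 0.
        ΣF_y = 526 sin 341.3° + T_B sin 130° + T_C sin 269° = 0.
The known terms sum to (498.2, -168.6) N, so -0.6428 T_B − 0.0175 T_C = -498.2 and 0.7660 T_B − 0.9998 T_C = 168.6.
Solving simultaneously: T_B = 763.8 N, T_C = 416.5 N.

T_B ≈ 764 N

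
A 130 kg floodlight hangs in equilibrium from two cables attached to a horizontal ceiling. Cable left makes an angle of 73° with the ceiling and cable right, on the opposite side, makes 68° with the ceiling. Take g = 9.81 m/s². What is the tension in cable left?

Weight W = 130 × 9.81 = 1275 N acts straight down.
Horizontal: T_left cos 73° = T_right cos 68°  →  T_right = 0.7805 T_left.
Vertical: T_left sin 73° + T_right sin 68° = 1275.
Substituting the horizontal relation into the vertical equation gives 1.68 T_left = 1275, so T_left = 759.1 N.

T_left ≈ 759 N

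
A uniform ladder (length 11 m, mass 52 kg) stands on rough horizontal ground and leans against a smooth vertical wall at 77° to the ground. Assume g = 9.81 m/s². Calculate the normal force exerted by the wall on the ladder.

Torques about the foot: N_wall · 11 sin 77° = 52×9.81×5.5 cos 77° → N_wall = 58.885 N.

N_wall ≈ 58.9 N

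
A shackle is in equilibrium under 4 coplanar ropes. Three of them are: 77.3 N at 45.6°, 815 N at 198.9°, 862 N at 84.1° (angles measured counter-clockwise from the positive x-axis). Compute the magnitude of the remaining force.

F ≈ 903 N

Sum the known components: ΣF_x = -628.4 N, ΣF_y = 648.7 N.
For equilibrium the remaining force must supply (−ΣF_x, −ΣF_y) = (628.4, -648.7) N.
Magnitude = √((628.4)² + (-648.7)²) = 903.1 N; direction = atan2(-648.7, 628.4) = 314.1°.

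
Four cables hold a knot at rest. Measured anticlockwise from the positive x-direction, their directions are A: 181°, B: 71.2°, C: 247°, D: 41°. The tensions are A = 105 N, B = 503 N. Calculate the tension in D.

Resolve: ΣF_x = 105 cos 181° + 503 cos 71.2° + T_C cos 247° + T_D cos 41° = 0.
        ΣF_y = 105 sin 181° + 503 sin 71.2° + T_C sin 247° + T_D sin 41° = 0.
The known terms sum to (57.12, 474.3) N, so -0.3907 T_C + 0.7547 T_D = -57.12 and -0.9205 T_C + 0.6561 T_D = -474.3.
Solving simultaneously: T_C = 731.1 N, T_D = 302.9 N.

T_D ≈ 303 N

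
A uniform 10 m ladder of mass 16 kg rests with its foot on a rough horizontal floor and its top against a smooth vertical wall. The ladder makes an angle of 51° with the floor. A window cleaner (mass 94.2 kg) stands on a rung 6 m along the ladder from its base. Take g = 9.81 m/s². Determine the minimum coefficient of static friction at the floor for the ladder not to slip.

μ_min ≈ 0.474

ΣF_y = 0: N_floor = 16×9.81 + 94.2×9.81 = 1081.1 N.
Torques about the foot: N_wall · 10 sin 51° = 16×9.81×5 cos 51° + 94.2×9.81×6 cos 51° → N_wall = 512.55 N.
ΣF_x = 0: f_floor = N_wall = 512.55 N.
μ_min = f_floor / N_floor = 512.55 / 1081.1 = 0.4741.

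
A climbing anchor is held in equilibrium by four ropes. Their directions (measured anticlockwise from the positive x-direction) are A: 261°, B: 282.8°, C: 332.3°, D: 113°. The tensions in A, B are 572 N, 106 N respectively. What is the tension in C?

Resolve: ΣF_x = 572 cos 261° + 106 cos 282.8° + T_C cos 332.3° + T_D cos 113° = 0.
        ΣF_y = 572 sin 261° + 106 sin 282.8° + T_C sin 332.3° + T_D sin 113° = 0.
The known terms sum to (-66, -668.3) N, so 0.8854 T_C − 0.3907 T_D = 66 and -0.4648 T_C + 0.9205 T_D = 668.3.
Solving simultaneously: T_C = 508.2 N, T_D = 982.7 N.

T_C ≈ 508 N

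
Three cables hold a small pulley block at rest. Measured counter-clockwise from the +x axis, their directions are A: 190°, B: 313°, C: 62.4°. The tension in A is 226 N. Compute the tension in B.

Resolve: ΣF_x = 226 cos 190° + T_B cos 313° + T_C cos 62.4° = 0.
        ΣF_y = 226 sin 190° + T_B sin 313° + T_C sin 62.4° = 0.
The known terms sum to (-222.6, -39.24) N, so 0.6820 T_B + 0.4633 T_C = 222.6 and -0.7314 T_B + 0.8862 T_C = 39.24.
Solving simultaneously: T_B = 189.8 N, T_C = 200.9 N.

T_B ≈ 190 N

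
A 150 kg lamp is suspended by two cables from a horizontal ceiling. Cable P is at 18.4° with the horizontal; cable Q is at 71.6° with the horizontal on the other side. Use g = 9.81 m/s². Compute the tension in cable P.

Weight W = 150 × 9.81 = 1472 N acts straight down.
Horizontal: T_P cos 18.4° = T_Q cos 71.6°  →  T_Q = 3.006 T_P.
Vertical: T_P sin 18.4° + T_Q sin 71.6° = 1472.
Substituting the horizontal relation into the vertical equation gives 3.168 T_P = 1472, so T_P = 464.5 N.

T_P ≈ 464 N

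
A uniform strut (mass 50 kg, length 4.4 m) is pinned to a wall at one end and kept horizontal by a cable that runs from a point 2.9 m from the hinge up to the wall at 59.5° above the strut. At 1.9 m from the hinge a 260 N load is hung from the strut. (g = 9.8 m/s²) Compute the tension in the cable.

T ≈ 629 N

Take torques about the hinge: T sin 59.5° · 2.9 = 50×9.8×2.2 + 260×1.9 = 1572 N·m.
So T = 1572 / (0.8616 × 2.9) = 629.12 N.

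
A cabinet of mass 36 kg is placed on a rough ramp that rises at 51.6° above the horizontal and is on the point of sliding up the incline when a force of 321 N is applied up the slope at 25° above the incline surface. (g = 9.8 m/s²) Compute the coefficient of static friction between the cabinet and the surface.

On the verge of sliding up the incline, friction is at its maximum μN and acts down the slope.
Perpendicular to incline: N = W cos 51.6° − P sin 25° = 219.1 − 135.7 = 83.48 N.
Along incline: P cos 25° − μN = W sin 51.6° → μ = −(W sin 51.6° − P cos 25°) / N = 0.1729.

μ ≈ 0.173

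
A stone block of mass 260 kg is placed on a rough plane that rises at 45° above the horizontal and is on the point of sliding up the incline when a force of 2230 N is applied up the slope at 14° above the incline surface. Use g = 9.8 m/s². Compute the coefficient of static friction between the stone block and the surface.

On the verge of sliding up the incline, friction is at its maximum μN and acts down the slope.
Perpendicular to incline: N = W cos 45° − P sin 14° = 1802 − 539.5 = 1262 N.
Along incline: P cos 14° − μN = W sin 45° → μ = −(W sin 45° − P cos 14°) / N = 0.2868.

μ ≈ 0.287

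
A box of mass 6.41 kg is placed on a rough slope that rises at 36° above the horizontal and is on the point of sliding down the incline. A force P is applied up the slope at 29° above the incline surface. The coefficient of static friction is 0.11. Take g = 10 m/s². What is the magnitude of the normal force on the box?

N ≈ 33 N

On the verge of sliding down the incline, friction equals μN and acts up the slope.
Perpendicular: N + P sin 29° = W cos 36° = 51.86 N.
Along incline: P cos 29° + μN = W sin 36° with W sin 36° = 37.68 N.
Solving the pair for P and N: P = 38.93 N, N = 32.98 N (and f = μN = 3.628 N).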